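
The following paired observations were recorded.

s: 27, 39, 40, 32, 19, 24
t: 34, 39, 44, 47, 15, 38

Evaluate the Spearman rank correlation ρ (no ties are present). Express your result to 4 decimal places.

Rank s: 3, 5, 6, 4, 1, 2
Rank t: 2, 4, 5, 6, 1, 3
d = rank(s) − rank(t): 1, 1, 1, -2, 0, -1; Σd² = 8
ρ = 1 − 6Σd² / [n(n²−1)] = 1 − 6×8 / (6×35) = 1 − 48/210 ≈ 0.7714

0.7714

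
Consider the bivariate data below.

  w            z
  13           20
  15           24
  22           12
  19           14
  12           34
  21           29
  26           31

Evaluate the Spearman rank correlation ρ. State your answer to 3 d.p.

-0.214

Rank w: 2, 3, 6, 4, 1, 5, 7
Rank z: 3, 4, 1, 2, 7, 5, 6
d = rank(w) − rank(z): -1, -1, 5, 2, -6, 0, 1; Σd² = 68
ρ = 1 − 6Σd² / [n(n²−1)] = 1 − 6×68 / (7×48) = 1 − 408/336 ≈ -0.214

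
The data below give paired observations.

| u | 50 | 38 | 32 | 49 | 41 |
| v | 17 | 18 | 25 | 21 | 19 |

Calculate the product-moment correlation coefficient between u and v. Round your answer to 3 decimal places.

n = 5, Σu = 210, Σv = 100, Σu² = 9050, Σv² = 2040, Σuv = 4142
nΣuv − ΣuΣv = 20710 − 21000 = -290
nΣu² − (Σu)² = 45250 − 44100 = 1150; nΣv² − (Σv)² = 10200 − 10000 = 200
r = -290 / √(1150 × 200) = -290 / 479.5832 ≈ -0.605

-0.605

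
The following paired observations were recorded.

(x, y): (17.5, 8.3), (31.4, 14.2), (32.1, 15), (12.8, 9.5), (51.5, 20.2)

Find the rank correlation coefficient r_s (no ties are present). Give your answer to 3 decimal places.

0.900

Rank x: 2, 3, 4, 1, 5
Rank y: 1, 3, 4, 2, 5
d = rank(x) − rank(y): 1, 0, 0, -1, 0; Σd² = 2
ρ = 1 − 6Σd² / [n(n²−1)] = 1 − 6×2 / (5×24) = 1 − 12/120 ≈ 0.900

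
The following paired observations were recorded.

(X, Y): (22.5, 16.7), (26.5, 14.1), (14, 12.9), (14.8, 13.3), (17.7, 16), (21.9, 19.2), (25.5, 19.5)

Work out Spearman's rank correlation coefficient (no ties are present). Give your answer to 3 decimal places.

Rank X: 5, 7, 1, 2, 3, 4, 6
Rank Y: 5, 3, 1, 2, 4, 6, 7
d = rank(X) − rank(Y): 0, 4, 0, 0, -1, -2, -1; Σd² = 22
ρ = 1 − 6Σd² / [n(n²−1)] = 1 − 6×22 / (7×48) = 1 − 132/336 ≈ 0.607

0.607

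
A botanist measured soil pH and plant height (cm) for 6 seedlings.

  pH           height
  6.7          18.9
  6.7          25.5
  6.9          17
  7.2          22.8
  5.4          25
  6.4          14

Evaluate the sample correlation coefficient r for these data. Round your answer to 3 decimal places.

-0.237

n = 6, Σx = 39.3, Σy = 123.2, Σx² = 259.35, Σy² = 2637.3, Σxy = 803.54
nΣxy − ΣxΣy = 4821.24 − 4841.76 = -20.52
nΣx² − (Σx)² = 1556.1 − 1544.49 = 11.61; nΣy² − (Σy)² = 15823.8 − 15178.24 = 645.56
r = -20.52 / √(11.61 × 645.56) = -20.52 / 86.5734 ≈ -0.237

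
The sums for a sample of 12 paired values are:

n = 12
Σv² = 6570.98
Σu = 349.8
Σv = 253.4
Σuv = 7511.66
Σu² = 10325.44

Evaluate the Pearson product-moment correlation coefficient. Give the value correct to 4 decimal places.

0.3155

r = (nΣuv − ΣuΣv) / √[(nΣu² − (Σu)²)(nΣv² − (Σv)²)]
Numerator: 12×7511.66 − 349.8×253.4 = 1500.6
Denominator: √[(123905.28 − 122360.04)(78851.76 − 64211.56)] = √[1545.24 × 14640.2] = 4756.3245
r = 1500.6 / 4756.3245 ≈ 0.3155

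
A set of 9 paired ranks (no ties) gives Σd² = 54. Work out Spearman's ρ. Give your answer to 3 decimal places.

0.550

ρ = 1 − 6Σd² / [n(n²−1)] = 1 − 6×54 / (9×80)
  = 1 − 324/720 = 1 − 0.4500 ≈ 0.550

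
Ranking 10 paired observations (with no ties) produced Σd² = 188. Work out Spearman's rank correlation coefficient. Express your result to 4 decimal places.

-0.1394

ρ = 1 − 6Σd² / [n(n²−1)] = 1 − 6×188 / (10×99)
  = 1 − 1128/990 = 1 − 1.13939 ≈ -0.1394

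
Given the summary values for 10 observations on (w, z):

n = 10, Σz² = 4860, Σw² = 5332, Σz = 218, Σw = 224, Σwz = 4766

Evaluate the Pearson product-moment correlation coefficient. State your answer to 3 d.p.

r = (nΣwz − ΣwΣz) / √[(nΣw² − (Σw)²)(nΣz² − (Σz)²)]
Numerator: 10×4766 − 224×218 = -1172
Denominator: √[(53320 − 50176)(48600 − 47524)] = √[3144 × 1076] = 1839.2781
r = -1172 / 1839.2781 ≈ -0.637

-0.637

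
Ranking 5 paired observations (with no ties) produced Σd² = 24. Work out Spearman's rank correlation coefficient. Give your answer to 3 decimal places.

-0.200

ρ = 1 − 6Σd² / [n(n²−1)] = 1 − 6×24 / (5×24)
  = 1 − 144/120 = 1 − 1.2000 ≈ -0.200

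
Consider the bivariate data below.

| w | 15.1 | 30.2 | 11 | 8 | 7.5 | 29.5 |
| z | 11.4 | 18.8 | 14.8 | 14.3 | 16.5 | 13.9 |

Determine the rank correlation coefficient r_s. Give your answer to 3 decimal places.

-0.029

Rank w: 4, 6, 3, 2, 1, 5
Rank z: 1, 6, 4, 3, 5, 2
d = rank(w) − rank(z): 3, 0, -1, -1, -4, 3; Σd² = 36
ρ = 1 − 6Σd² / [n(n²−1)] = 1 − 6×36 / (6×35) = 1 − 216/210 ≈ -0.029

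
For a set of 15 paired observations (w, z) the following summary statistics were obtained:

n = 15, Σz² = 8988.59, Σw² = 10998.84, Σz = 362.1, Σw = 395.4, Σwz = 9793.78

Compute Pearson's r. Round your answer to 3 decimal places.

r = (nΣwz − ΣwΣz) / √[(nΣw² − (Σw)²)(nΣz² − (Σz)²)]
Numerator: 15×9793.78 − 395.4×362.1 = 3732.36
Denominator: √[(164982.6 − 156341.16)(134828.85 − 131116.41)] = √[8641.44 × 3712.44] = 5663.9940
r = 3732.36 / 5663.9940 ≈ 0.659

0.659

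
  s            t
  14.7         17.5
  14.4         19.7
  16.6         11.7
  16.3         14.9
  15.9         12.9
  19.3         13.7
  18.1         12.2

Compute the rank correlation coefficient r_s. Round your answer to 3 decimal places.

-0.679

Rank s: 2, 1, 5, 4, 3, 7, 6
Rank t: 6, 7, 1, 5, 3, 4, 2
d = rank(s) − rank(t): -4, -6, 4, -1, 0, 3, 4; Σd² = 94
ρ = 1 − 6Σd² / [n(n²−1)] = 1 − 6×94 / (7×48) = 1 − 564/336 ≈ -0.679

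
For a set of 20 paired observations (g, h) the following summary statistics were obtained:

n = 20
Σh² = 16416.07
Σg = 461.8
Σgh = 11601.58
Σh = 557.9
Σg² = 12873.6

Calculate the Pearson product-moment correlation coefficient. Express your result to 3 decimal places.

r = (nΣgh − ΣgΣh) / √[(nΣg² − (Σg)²)(nΣh² − (Σh)²)]
Numerator: 20×11601.58 − 461.8×557.9 = -25606.62
Denominator: √[(257472 − 213259.24)(328321.4 − 311252.41)] = √[44212.76 × 17068.99] = 27471.2060
r = -25606.62 / 27471.2060 ≈ -0.932

-0.932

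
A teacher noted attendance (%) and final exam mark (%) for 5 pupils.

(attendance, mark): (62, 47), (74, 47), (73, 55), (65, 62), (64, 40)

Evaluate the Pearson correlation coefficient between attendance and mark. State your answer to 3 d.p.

n = 5, Σx = 338, Σy = 251, Σx² = 22970, Σy² = 12887, Σxy = 16997
nΣxy − ΣxΣy = 84985 − 84838 = 147
nΣx² − (Σx)² = 114850 − 114244 = 606; nΣy² − (Σy)² = 64435 − 63001 = 1434
r = 147 / √(606 × 1434) = 147 / 932.2038 ≈ 0.158

0.158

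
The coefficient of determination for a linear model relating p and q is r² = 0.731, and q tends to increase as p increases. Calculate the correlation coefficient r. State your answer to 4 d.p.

0.8550

|r| = √0.731 = 0.8550
The association is positive, so r = 0.8550.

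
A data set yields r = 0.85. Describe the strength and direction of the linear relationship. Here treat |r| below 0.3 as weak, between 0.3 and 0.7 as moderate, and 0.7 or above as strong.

r = 0.85 > 0 so the relationship is positive.
|r| = 0.85, which falls in the strong range.

strong positive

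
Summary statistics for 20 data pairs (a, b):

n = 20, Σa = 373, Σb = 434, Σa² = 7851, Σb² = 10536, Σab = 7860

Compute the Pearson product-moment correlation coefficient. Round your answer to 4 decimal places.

r = (nΣab − ΣaΣb) / √[(nΣa² − (Σa)²)(nΣb² − (Σb)²)]
Numerator: 20×7860 − 373×434 = -4682
Denominator: √[(157020 − 139129)(210720 − 188356)] = √[17891 × 22364] = 20002.8579
r = -4682 / 20002.8579 ≈ -0.2341

-0.2341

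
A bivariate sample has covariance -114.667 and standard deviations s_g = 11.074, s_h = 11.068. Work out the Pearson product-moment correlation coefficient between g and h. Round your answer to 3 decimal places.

r = Cov(g,h) / (s_g · s_h) = -114.667 / (11.074 × 11.068)
  = -114.667 / 122.5670 ≈ -0.936

-0.936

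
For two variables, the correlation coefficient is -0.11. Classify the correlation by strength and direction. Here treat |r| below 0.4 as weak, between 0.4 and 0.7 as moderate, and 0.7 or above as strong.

weak negative

r = -0.11 < 0 so the relationship is negative.
|r| = 0.11, which falls in the weak range.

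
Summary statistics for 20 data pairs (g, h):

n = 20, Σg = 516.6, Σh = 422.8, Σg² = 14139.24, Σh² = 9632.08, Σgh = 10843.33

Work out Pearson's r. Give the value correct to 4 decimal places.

-0.1044

r = (nΣgh − ΣgΣh) / √[(nΣg² − (Σg)²)(nΣh² − (Σh)²)]
Numerator: 20×10843.33 − 516.6×422.8 = -1551.88
Denominator: √[(282784.8 − 266875.56)(192641.6 − 178759.84)] = √[15909.24 × 13881.76] = 14860.9640
r = -1551.88 / 14860.9640 ≈ -0.1044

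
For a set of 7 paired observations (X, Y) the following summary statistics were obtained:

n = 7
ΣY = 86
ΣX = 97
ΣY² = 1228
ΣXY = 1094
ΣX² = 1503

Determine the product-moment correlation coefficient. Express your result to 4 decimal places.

-0.5921

r = (nΣXY − ΣXΣY) / √[(nΣX² − (ΣX)²)(nΣY² − (ΣY)²)]
Numerator: 7×1094 − 97×86 = -684
Denominator: √[(10521 − 9409)(8596 − 7396)] = √[1112 × 1200] = 1155.1623
r = -684 / 1155.1623 ≈ -0.5921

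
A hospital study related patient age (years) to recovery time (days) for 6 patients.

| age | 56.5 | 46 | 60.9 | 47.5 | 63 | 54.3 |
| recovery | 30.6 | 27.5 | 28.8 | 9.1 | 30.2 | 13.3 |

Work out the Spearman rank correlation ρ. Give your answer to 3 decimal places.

0.657

Rank age: 4, 1, 5, 2, 6, 3
Rank recovery: 6, 3, 4, 1, 5, 2
d = rank(age) − rank(recovery): -2, -2, 1, 1, 1, 1; Σd² = 12
ρ = 1 − 6Σd² / [n(n²−1)] = 1 − 6×12 / (6×35) = 1 − 72/210 ≈ 0.657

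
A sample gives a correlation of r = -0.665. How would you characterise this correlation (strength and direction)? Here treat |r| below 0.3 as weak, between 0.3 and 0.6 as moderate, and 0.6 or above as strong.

strong negative

r = -0.665 < 0 so the relationship is negative.
|r| = 0.665, which falls in the strong range.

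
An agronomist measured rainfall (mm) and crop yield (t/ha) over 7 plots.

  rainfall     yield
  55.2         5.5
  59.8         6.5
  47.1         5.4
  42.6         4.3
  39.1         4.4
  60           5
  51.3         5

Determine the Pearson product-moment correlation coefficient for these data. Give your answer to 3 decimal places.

n = 7, Σx = 355.1, Σy = 36.1, Σx² = 18416.75, Σy² = 189.51, Σxy = 1858.36
nΣxy − ΣxΣy = 13008.52 − 12819.11 = 189.41
nΣx² − (Σx)² = 128917.25 − 126096.01 = 2821.24; nΣy² − (Σy)² = 1326.57 − 1303.21 = 23.36
r = 189.41 / √(2821.24 × 23.36) = 189.41 / 256.7181 ≈ 0.738

0.738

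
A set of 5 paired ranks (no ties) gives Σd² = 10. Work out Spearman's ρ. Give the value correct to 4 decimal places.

0.5000

ρ = 1 − 6Σd² / [n(n²−1)] = 1 − 6×10 / (5×24)
  = 1 − 60/120 = 1 − 0.50000 ≈ 0.5000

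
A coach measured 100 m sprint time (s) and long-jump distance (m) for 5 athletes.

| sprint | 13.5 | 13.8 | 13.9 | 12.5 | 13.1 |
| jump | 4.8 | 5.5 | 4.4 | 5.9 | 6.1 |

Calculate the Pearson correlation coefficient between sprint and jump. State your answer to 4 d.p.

-0.7195

n = 5, Σx = 66.8, Σy = 26.7, Σx² = 893.76, Σy² = 144.67, Σxy = 355.52
nΣxy − ΣxΣy = 1777.6 − 1783.56 = -5.96
nΣx² − (Σx)² = 4468.8 − 4462.24 = 6.56; nΣy² − (Σy)² = 723.35 − 712.89 = 10.46
r = -5.96 / √(6.56 × 10.46) = -5.96 / 8.2836 ≈ -0.7195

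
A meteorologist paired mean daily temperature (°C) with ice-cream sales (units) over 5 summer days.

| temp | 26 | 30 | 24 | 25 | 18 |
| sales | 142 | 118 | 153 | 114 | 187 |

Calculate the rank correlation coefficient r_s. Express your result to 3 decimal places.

-0.700

Rank temp: 4, 5, 2, 3, 1
Rank sales: 3, 2, 4, 1, 5
d = rank(temp) − rank(sales): 1, 3, -2, 2, -4; Σd² = 34
ρ = 1 − 6Σd² / [n(n²−1)] = 1 − 6×34 / (5×24) = 1 − 204/120 ≈ -0.700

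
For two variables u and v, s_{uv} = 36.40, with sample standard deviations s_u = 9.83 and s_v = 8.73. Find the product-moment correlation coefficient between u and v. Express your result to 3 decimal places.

r = Cov(u,v) / (s_u · s_v) = 36.40 / (9.83 × 8.73)
  = 36.40 / 85.8159 ≈ 0.424

0.424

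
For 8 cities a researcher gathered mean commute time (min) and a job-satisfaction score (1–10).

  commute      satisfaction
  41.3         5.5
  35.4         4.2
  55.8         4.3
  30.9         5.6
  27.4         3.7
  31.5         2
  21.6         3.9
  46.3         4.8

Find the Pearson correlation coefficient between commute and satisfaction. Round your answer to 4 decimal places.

n = 8, Σx = 290.2, Σy = 34, Σx² = 11380.56, Σy² = 153.68, Σxy = 1259.67
nΣxy − ΣxΣy = 10077.36 − 9866.8 = 210.56
nΣx² − (Σx)² = 91044.48 − 84216.04 = 6828.44; nΣy² − (Σy)² = 1229.44 − 1156 = 73.44
r = 210.56 / √(6828.44 × 73.44) = 210.56 / 708.1530 ≈ 0.2973

0.2973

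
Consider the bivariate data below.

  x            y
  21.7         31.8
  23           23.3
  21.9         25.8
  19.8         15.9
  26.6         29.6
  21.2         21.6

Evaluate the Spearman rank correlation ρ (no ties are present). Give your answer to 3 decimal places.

0.600

Rank x: 3, 5, 4, 1, 6, 2
Rank y: 6, 3, 4, 1, 5, 2
d = rank(x) − rank(y): -3, 2, 0, 0, 1, 0; Σd² = 14
ρ = 1 − 6Σd² / [n(n²−1)] = 1 − 6×14 / (6×35) = 1 − 84/210 ≈ 0.600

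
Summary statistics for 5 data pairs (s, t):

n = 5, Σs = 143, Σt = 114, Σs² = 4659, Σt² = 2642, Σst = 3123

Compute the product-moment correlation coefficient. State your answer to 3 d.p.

r = (nΣst − ΣsΣt) / √[(nΣs² − (Σs)²)(nΣt² − (Σt)²)]
Numerator: 5×3123 − 143×114 = -687
Denominator: √[(23295 − 20449)(13210 − 12996)] = √[2846 × 214] = 780.4127
r = -687 / 780.4127 ≈ -0.880

-0.880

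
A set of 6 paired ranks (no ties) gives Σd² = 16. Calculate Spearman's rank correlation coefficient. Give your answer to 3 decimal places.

0.543

ρ = 1 − 6Σd² / [n(n²−1)] = 1 − 6×16 / (6×35)
  = 1 − 96/210 = 1 − 0.4571 ≈ 0.543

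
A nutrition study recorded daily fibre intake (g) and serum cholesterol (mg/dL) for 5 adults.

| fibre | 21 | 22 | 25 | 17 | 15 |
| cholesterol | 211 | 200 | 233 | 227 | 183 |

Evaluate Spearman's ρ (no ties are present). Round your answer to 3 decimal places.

0.600

Rank fibre: 3, 4, 5, 2, 1
Rank cholesterol: 3, 2, 5, 4, 1
d = rank(fibre) − rank(cholesterol): 0, 2, 0, -2, 0; Σd² = 8
ρ = 1 − 6Σd² / [n(n²−1)] = 1 − 6×8 / (5×24) = 1 − 48/120 ≈ 0.600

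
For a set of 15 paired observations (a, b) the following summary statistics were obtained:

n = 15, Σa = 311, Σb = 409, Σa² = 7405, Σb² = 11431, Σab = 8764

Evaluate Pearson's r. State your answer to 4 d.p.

0.5498

r = (nΣab − ΣaΣb) / √[(nΣa² − (Σa)²)(nΣb² − (Σb)²)]
Numerator: 15×8764 − 311×409 = 4261
Denominator: √[(111075 − 96721)(171465 − 167281)] = √[14354 × 4184] = 7749.6539
r = 4261 / 7749.6539 ≈ 0.5498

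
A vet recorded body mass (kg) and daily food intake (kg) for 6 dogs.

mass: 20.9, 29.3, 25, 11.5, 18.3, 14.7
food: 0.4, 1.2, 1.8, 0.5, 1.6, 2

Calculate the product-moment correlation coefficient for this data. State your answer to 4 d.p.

n = 6, Σx = 119.7, Σy = 7.5, Σx² = 2603.53, Σy² = 11.65, Σxy = 152.95
nΣxy − ΣxΣy = 917.7 − 897.75 = 19.95
nΣx² − (Σx)² = 15621.18 − 14328.09 = 1293.09; nΣy² − (Σy)² = 69.9 − 56.25 = 13.65
r = 19.95 / √(1293.09 × 13.65) = 19.95 / 132.8559 ≈ 0.1502

0.1502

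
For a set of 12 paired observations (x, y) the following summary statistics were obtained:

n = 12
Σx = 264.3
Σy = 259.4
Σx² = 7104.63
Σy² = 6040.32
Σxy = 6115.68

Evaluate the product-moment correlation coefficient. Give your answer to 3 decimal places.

0.540

r = (nΣxy − ΣxΣy) / √[(nΣx² − (Σx)²)(nΣy² − (Σy)²)]
Numerator: 12×6115.68 − 264.3×259.4 = 4828.74
Denominator: √[(85255.56 − 69854.49)(72483.84 − 67288.36)] = √[15401.07 × 5195.48] = 8945.1636
r = 4828.74 / 8945.1636 ≈ 0.540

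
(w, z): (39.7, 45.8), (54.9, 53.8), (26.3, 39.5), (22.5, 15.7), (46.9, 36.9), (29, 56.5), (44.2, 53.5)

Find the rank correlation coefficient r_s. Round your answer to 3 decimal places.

Rank w: 4, 7, 2, 1, 6, 3, 5
Rank z: 4, 6, 3, 1, 2, 7, 5
d = rank(w) − rank(z): 0, 1, -1, 0, 4, -4, 0; Σd² = 34
ρ = 1 − 6Σd² / [n(n²−1)] = 1 − 6×34 / (7×48) = 1 − 204/336 ≈ 0.393

0.393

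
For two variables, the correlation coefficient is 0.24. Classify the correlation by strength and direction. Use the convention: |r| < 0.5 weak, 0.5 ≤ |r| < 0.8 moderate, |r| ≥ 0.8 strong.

weak positive

r = 0.24 > 0 so the relationship is positive.
|r| = 0.24, which falls in the weak range.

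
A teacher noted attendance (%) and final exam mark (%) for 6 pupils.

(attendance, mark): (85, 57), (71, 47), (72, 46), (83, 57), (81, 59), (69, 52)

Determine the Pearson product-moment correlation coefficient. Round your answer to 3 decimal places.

n = 6, Σx = 461, Σy = 318, Σx² = 35661, Σy² = 17008, Σxy = 24592
nΣxy − ΣxΣy = 147552 − 146598 = 954
nΣx² − (Σx)² = 213966 − 212521 = 1445; nΣy² − (Σy)² = 102048 − 101124 = 924
r = 954 / √(1445 × 924) = 954 / 1155.4999 ≈ 0.826

0.826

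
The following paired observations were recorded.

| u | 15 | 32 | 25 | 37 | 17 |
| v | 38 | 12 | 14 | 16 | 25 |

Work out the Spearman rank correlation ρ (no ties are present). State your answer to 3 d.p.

-0.700

Rank u: 1, 4, 3, 5, 2
Rank v: 5, 1, 2, 3, 4
d = rank(u) − rank(v): -4, 3, 1, 2, -2; Σd² = 34
ρ = 1 − 6Σd² / [n(n²−1)] = 1 − 6×34 / (5×24) = 1 − 204/120 ≈ -0.700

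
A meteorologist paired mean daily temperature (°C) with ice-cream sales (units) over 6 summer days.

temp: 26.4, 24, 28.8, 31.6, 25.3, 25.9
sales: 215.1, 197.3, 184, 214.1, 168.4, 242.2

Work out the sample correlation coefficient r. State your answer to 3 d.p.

n = 6, Σx = 162, Σy = 1221.1, Σx² = 4411.86, Σy² = 251909.51, Σxy = 33012.1
nΣxy − ΣxΣy = 198072.6 − 197818.2 = 254.4
nΣx² − (Σx)² = 26471.16 − 26244 = 227.16; nΣy² − (Σy)² = 1511457.06 − 1491085.21 = 20371.85
r = 254.4 / √(227.16 × 20371.85) = 254.4 / 2151.2019 ≈ 0.118

0.118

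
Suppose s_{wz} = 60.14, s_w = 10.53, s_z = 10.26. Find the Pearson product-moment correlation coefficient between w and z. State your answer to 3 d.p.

r = Cov(w,z) / (s_w · s_z) = 60.14 / (10.53 × 10.26)
  = 60.14 / 108.0378 ≈ 0.557

0.557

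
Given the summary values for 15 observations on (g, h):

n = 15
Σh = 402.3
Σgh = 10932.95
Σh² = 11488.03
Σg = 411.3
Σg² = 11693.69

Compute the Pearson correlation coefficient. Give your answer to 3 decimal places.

-0.182

r = (nΣgh − ΣgΣh) / √[(nΣg² − (Σg)²)(nΣh² − (Σh)²)]
Numerator: 15×10932.95 − 411.3×402.3 = -1471.74
Denominator: √[(175405.35 − 169167.69)(172320.45 − 161845.29)] = √[6237.66 × 10475.16] = 8083.3462
r = -1471.74 / 8083.3462 ≈ -0.182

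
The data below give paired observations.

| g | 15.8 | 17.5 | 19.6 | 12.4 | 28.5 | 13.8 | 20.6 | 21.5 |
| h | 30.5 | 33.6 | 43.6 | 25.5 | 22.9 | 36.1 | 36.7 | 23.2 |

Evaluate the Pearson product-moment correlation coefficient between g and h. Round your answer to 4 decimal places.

n = 8, Σg = 149.7, Σh = 252.1, Σg² = 2983.11, Σh² = 8323.17, Σgh = 4646.31
nΣgh − ΣgΣh = 37170.48 − 37739.37 = -568.89
nΣg² − (Σg)² = 23864.88 − 22410.09 = 1454.79; nΣh² − (Σh)² = 66585.36 − 63554.41 = 3030.95
r = -568.89 / √(1454.79 × 3030.95) = -568.89 / 2099.8561 ≈ -0.2709

-0.2709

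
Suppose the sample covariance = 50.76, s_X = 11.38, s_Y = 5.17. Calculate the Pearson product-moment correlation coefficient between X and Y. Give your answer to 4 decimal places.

0.8628

r = Cov(X,Y) / (s_X · s_Y) = 50.76 / (11.38 × 5.17)
  = 50.76 / 58.8346 ≈ 0.8628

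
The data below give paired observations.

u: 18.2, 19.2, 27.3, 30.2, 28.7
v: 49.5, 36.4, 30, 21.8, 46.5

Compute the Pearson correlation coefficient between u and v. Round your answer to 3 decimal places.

n = 5, Σu = 123.6, Σv = 184.2, Σu² = 3180.9, Σv² = 7312.7, Σuv = 4411.69
nΣuv − ΣuΣv = 22058.45 − 22767.12 = -708.67
nΣu² − (Σu)² = 15904.5 − 15276.96 = 627.54; nΣv² − (Σv)² = 36563.5 − 33929.64 = 2633.86
r = -708.67 / √(627.54 × 2633.86) = -708.67 / 1285.6331 ≈ -0.551

-0.551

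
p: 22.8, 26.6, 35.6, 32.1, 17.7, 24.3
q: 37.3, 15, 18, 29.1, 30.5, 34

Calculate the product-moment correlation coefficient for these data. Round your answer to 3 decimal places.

n = 6, Σp = 159.1, Σq = 163.9, Σp² = 4428.95, Σq² = 4873.35, Σpq = 4190.4
nΣpq − ΣpΣq = 25142.4 − 26076.49 = -934.09
nΣp² − (Σp)² = 26573.7 − 25312.81 = 1260.89; nΣq² − (Σq)² = 29240.1 − 26863.21 = 2376.89
r = -934.09 / √(1260.89 × 2376.89) = -934.09 / 1731.1837 ≈ -0.540

-0.540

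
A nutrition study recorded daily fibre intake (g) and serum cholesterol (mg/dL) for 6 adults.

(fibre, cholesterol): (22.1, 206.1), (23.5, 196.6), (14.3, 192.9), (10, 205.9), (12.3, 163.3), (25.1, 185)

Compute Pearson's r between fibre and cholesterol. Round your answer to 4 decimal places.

0.1591

n = 6, Σx = 107.3, Σy = 1149.8, Σx² = 2126.45, Σy² = 221625.88, Σxy = 20644.47
nΣxy − ΣxΣy = 123866.82 − 123373.54 = 493.28
nΣx² − (Σx)² = 12758.7 − 11513.29 = 1245.41; nΣy² − (Σy)² = 1329755.28 − 1322040.04 = 7715.24
r = 493.28 / √(1245.41 × 7715.24) = 493.28 / 3099.7802 ≈ 0.1591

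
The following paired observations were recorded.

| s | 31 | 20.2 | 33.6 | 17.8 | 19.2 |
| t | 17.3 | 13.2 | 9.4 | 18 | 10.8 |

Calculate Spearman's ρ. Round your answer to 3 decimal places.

Rank s: 4, 3, 5, 1, 2
Rank t: 4, 3, 1, 5, 2
d = rank(s) − rank(t): 0, 0, 4, -4, 0; Σd² = 32
ρ = 1 − 6Σd² / [n(n²−1)] = 1 − 6×32 / (5×24) = 1 − 192/120 ≈ -0.600

-0.600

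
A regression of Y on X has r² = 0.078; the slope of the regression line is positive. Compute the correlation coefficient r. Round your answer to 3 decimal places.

0.279

|r| = √0.078 = 0.279
The association is positive, so r = 0.279.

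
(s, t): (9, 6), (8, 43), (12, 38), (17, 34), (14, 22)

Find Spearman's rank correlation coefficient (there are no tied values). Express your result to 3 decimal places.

-0.300

Rank s: 2, 1, 3, 5, 4
Rank t: 1, 5, 4, 3, 2
d = rank(s) − rank(t): 1, -4, -1, 2, 2; Σd² = 26
ρ = 1 − 6Σd² / [n(n²−1)] = 1 − 6×26 / (5×24) = 1 − 156/120 ≈ -0.300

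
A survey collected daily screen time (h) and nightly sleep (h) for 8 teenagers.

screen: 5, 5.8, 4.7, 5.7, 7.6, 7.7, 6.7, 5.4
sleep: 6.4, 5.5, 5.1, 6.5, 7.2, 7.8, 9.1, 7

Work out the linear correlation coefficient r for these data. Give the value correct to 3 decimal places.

n = 8, Σx = 48.6, Σy = 54.6, Σx² = 304.32, Σy² = 383.96, Σxy = 338.47
nΣxy − ΣxΣy = 2707.76 − 2653.56 = 54.2
nΣx² − (Σx)² = 2434.56 − 2361.96 = 72.6; nΣy² − (Σy)² = 3071.68 − 2981.16 = 90.52
r = 54.2 / √(72.6 × 90.52) = 54.2 / 81.0663 ≈ 0.669

0.669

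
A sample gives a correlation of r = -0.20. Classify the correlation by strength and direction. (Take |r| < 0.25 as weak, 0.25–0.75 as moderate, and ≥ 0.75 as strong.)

r = -0.20 < 0 so the relationship is negative.
|r| = 0.20, which falls in the weak range.

weak negative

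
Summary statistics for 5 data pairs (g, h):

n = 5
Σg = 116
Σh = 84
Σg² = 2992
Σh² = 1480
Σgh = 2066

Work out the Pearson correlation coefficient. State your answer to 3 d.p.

0.815

r = (nΣgh − ΣgΣh) / √[(nΣg² − (Σg)²)(nΣh² − (Σh)²)]
Numerator: 5×2066 − 116×84 = 586
Denominator: √[(14960 − 13456)(7400 − 7056)] = √[1504 × 344] = 719.2885
r = 586 / 719.2885 ≈ 0.815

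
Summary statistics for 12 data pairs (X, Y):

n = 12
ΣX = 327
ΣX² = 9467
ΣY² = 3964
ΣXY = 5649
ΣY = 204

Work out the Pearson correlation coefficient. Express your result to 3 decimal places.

0.171

r = (nΣXY − ΣXΣY) / √[(nΣX² − (ΣX)²)(nΣY² − (ΣY)²)]
Numerator: 12×5649 − 327×204 = 1080
Denominator: √[(113604 − 106929)(47568 − 41616)] = √[6675 × 5952] = 6303.1421
r = 1080 / 6303.1421 ≈ 0.171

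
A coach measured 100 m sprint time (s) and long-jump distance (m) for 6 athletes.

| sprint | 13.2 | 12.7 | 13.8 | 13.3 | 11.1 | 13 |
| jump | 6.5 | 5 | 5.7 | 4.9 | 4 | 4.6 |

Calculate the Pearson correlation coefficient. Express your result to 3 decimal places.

n = 6, Σx = 77.1, Σy = 30.7, Σx² = 995.07, Σy² = 160.91, Σxy = 397.33
nΣxy − ΣxΣy = 2383.98 − 2366.97 = 17.01
nΣx² − (Σx)² = 5970.42 − 5944.41 = 26.01; nΣy² − (Σy)² = 965.46 − 942.49 = 22.97
r = 17.01 / √(26.01 × 22.97) = 17.01 / 24.4428 ≈ 0.696

0.696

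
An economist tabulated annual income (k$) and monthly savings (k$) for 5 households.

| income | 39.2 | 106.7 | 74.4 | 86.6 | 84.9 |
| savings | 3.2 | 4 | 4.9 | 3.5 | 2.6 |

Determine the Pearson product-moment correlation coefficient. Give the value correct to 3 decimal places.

0.168

n = 5, Σx = 391.8, Σy = 18.2, Σx² = 33164.46, Σy² = 69.26, Σxy = 1440.64
nΣxy − ΣxΣy = 7203.2 − 7130.76 = 72.44
nΣx² − (Σx)² = 165822.3 − 153507.24 = 12315.06; nΣy² − (Σy)² = 346.3 − 331.24 = 15.06
r = 72.44 / √(12315.06 × 15.06) = 72.44 / 430.6562 ≈ 0.168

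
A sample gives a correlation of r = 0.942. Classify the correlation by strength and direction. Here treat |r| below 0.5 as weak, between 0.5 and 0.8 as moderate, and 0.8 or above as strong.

strong positive

r = 0.942 > 0 so the relationship is positive.
|r| = 0.942, which falls in the strong range.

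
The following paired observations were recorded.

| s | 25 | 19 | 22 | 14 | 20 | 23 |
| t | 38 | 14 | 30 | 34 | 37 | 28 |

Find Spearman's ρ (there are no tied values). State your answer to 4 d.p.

Rank s: 6, 2, 4, 1, 3, 5
Rank t: 6, 1, 3, 4, 5, 2
d = rank(s) − rank(t): 0, 1, 1, -3, -2, 3; Σd² = 24
ρ = 1 − 6Σd² / [n(n²−1)] = 1 − 6×24 / (6×35) = 1 − 144/210 ≈ 0.3143

0.3143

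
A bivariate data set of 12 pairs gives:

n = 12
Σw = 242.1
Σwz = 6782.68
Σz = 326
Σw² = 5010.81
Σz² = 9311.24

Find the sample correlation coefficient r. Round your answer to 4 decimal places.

0.8574

r = (nΣwz − ΣwΣz) / √[(nΣw² − (Σw)²)(nΣz² − (Σz)²)]
Numerator: 12×6782.68 − 242.1×326 = 2467.56
Denominator: √[(60129.72 − 58612.41)(111734.88 − 106276)] = √[1517.31 × 5458.88] = 2877.9877
r = 2467.56 / 2877.9877 ≈ 0.8574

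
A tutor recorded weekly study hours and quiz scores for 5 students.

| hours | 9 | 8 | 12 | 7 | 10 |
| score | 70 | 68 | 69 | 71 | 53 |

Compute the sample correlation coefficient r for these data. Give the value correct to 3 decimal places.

-0.282

n = 5, Σx = 46, Σy = 331, Σx² = 438, Σy² = 22135, Σxy = 3029
nΣxy − ΣxΣy = 15145 − 15226 = -81
nΣx² − (Σx)² = 2190 − 2116 = 74; nΣy² − (Σy)² = 110675 − 109561 = 1114
r = -81 / √(74 × 1114) = -81 / 287.1167 ≈ -0.282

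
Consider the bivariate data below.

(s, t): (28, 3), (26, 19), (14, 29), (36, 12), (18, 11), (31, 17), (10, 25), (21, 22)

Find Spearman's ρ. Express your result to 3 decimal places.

-0.619

Rank s: 6, 5, 2, 8, 3, 7, 1, 4
Rank t: 1, 5, 8, 3, 2, 4, 7, 6
d = rank(s) − rank(t): 5, 0, -6, 5, 1, 3, -6, -2; Σd² = 136
ρ = 1 − 6Σd² / [n(n²−1)] = 1 − 6×136 / (8×63) = 1 − 816/504 ≈ -0.619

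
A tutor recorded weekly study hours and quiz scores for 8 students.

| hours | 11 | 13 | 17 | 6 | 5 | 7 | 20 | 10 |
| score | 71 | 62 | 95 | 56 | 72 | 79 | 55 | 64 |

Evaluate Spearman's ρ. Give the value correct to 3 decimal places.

Rank hours: 5, 6, 7, 2, 1, 3, 8, 4
Rank score: 5, 3, 8, 2, 6, 7, 1, 4
d = rank(hours) − rank(score): 0, 3, -1, 0, -5, -4, 7, 0; Σd² = 100
ρ = 1 − 6Σd² / [n(n²−1)] = 1 − 6×100 / (8×63) = 1 − 600/504 ≈ -0.190

-0.190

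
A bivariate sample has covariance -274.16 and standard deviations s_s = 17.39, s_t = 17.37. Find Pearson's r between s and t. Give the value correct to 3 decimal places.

r = Cov(s,t) / (s_s · s_t) = -274.16 / (17.39 × 17.37)
  = -274.16 / 302.0643 ≈ -0.908

-0.908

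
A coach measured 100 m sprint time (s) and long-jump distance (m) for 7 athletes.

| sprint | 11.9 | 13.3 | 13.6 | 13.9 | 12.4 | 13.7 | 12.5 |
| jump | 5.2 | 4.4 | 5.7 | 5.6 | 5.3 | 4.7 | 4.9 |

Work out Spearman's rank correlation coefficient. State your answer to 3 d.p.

0.143

Rank sprint: 1, 4, 5, 7, 2, 6, 3
Rank jump: 4, 1, 7, 6, 5, 2, 3
d = rank(sprint) − rank(jump): -3, 3, -2, 1, -3, 4, 0; Σd² = 48
ρ = 1 − 6Σd² / [n(n²−1)] = 1 − 6×48 / (7×48) = 1 − 288/336 ≈ 0.143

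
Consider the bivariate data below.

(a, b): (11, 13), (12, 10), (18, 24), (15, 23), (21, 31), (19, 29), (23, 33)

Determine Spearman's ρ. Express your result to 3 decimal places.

0.964

Rank a: 1, 2, 4, 3, 6, 5, 7
Rank b: 2, 1, 4, 3, 6, 5, 7
d = rank(a) − rank(b): -1, 1, 0, 0, 0, 0, 0; Σd² = 2
ρ = 1 − 6Σd² / [n(n²−1)] = 1 − 6×2 / (7×48) = 1 − 12/336 ≈ 0.964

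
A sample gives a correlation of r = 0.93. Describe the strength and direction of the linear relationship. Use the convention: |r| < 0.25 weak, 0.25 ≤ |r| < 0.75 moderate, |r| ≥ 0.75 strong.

r = 0.93 > 0 so the relationship is positive.
|r| = 0.93, which falls in the strong range.

strong positive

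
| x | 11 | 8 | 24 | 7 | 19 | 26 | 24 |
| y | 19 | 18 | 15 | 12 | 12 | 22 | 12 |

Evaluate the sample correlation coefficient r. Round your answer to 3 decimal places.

0.076

n = 7, Σx = 119, Σy = 110, Σx² = 2423, Σy² = 1826, Σxy = 1885
nΣxy − ΣxΣy = 13195 − 13090 = 105
nΣx² − (Σx)² = 16961 − 14161 = 2800; nΣy² − (Σy)² = 12782 − 12100 = 682
r = 105 / √(2800 × 682) = 105 / 1381.8828 ≈ 0.076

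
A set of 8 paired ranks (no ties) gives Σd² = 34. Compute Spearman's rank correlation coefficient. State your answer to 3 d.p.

ρ = 1 − 6Σd² / [n(n²−1)] = 1 − 6×34 / (8×63)
  = 1 − 204/504 = 1 − 0.4048 ≈ 0.595

0.595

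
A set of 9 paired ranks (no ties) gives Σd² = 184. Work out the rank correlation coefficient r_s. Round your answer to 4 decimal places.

-0.5333

ρ = 1 − 6Σd² / [n(n²−1)] = 1 − 6×184 / (9×80)
  = 1 − 1104/720 = 1 − 1.53333 ≈ -0.5333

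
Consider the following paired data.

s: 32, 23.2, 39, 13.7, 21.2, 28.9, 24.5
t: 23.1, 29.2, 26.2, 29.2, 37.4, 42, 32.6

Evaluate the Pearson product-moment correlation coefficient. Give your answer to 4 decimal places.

-0.2636

n = 7, Σs = 182.5, Σt = 219.7, Σs² = 5155.83, Σt² = 7150.85, Σst = 5643.86
nΣst − ΣsΣt = 39507.02 − 40095.25 = -588.23
nΣs² − (Σs)² = 36090.81 − 33306.25 = 2784.56; nΣt² − (Σt)² = 50055.95 − 48268.09 = 1787.86
r = -588.23 / √(2784.56 × 1787.86) = -588.23 / 2231.2336 ≈ -0.2636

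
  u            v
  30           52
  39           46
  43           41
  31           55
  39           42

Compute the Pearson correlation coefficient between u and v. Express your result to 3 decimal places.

n = 5, Σu = 182, Σv = 236, Σu² = 6752, Σv² = 11290, Σuv = 8460
nΣuv − ΣuΣv = 42300 − 42952 = -652
nΣu² − (Σu)² = 33760 − 33124 = 636; nΣv² − (Σv)² = 56450 − 55696 = 754
r = -652 / √(636 × 754) = -652 / 692.4912 ≈ -0.942

-0.942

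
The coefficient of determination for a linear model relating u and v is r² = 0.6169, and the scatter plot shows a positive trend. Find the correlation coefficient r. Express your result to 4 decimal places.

|r| = √0.6169 = 0.7854
The association is positive, so r = 0.7854.

0.7854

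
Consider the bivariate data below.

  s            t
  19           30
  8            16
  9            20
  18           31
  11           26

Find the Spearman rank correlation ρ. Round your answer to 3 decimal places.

0.900

Rank s: 5, 1, 2, 4, 3
Rank t: 4, 1, 2, 5, 3
d = rank(s) − rank(t): 1, 0, 0, -1, 0; Σd² = 2
ρ = 1 − 6Σd² / [n(n²−1)] = 1 − 6×2 / (5×24) = 1 − 12/120 ≈ 0.900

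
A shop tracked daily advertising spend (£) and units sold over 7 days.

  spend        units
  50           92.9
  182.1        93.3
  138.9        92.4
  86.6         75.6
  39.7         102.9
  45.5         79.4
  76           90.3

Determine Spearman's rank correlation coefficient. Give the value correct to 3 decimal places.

Rank spend: 3, 7, 6, 5, 1, 2, 4
Rank units: 5, 6, 4, 1, 7, 2, 3
d = rank(spend) − rank(units): -2, 1, 2, 4, -6, 0, 1; Σd² = 62
ρ = 1 − 6Σd² / [n(n²−1)] = 1 − 6×62 / (7×48) = 1 − 372/336 ≈ -0.107

-0.107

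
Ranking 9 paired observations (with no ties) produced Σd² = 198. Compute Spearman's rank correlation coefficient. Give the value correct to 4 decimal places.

-0.6500

ρ = 1 − 6Σd² / [n(n²−1)] = 1 − 6×198 / (9×80)
  = 1 − 1188/720 = 1 − 1.65000 ≈ -0.6500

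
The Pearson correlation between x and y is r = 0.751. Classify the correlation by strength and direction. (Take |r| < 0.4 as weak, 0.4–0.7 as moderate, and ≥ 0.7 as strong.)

strong positive

r = 0.751 > 0 so the relationship is positive.
|r| = 0.751, which falls in the strong range.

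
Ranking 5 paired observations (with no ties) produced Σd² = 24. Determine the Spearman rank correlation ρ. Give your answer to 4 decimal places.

-0.2000

ρ = 1 − 6Σd² / [n(n²−1)] = 1 − 6×24 / (5×24)
  = 1 − 144/120 = 1 − 1.20000 ≈ -0.2000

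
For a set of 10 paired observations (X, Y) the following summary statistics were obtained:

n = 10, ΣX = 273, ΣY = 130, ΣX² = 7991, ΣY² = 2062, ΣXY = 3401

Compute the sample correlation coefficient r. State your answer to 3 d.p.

-0.331

r = (nΣXY − ΣXΣY) / √[(nΣX² − (ΣX)²)(nΣY² − (ΣY)²)]
Numerator: 10×3401 − 273×130 = -1480
Denominator: √[(79910 − 74529)(20620 − 16900)] = √[5381 × 3720] = 4474.0720
r = -1480 / 4474.0720 ≈ -0.331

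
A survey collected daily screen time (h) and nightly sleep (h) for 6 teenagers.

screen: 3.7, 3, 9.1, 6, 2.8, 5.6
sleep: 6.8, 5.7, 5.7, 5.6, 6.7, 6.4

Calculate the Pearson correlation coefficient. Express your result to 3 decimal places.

n = 6, Σx = 30.2, Σy = 36.9, Σx² = 180.7, Σy² = 228.43, Σxy = 182.33
nΣxy − ΣxΣy = 1093.98 − 1114.38 = -20.4
nΣx² − (Σx)² = 1084.2 − 912.04 = 172.16; nΣy² − (Σy)² = 1370.58 − 1361.61 = 8.97
r = -20.4 / √(172.16 × 8.97) = -20.4 / 39.2973 ≈ -0.519

-0.519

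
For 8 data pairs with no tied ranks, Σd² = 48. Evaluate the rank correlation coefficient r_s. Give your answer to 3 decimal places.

0.429

ρ = 1 − 6Σd² / [n(n²−1)] = 1 − 6×48 / (8×63)
  = 1 − 288/504 = 1 − 0.5714 ≈ 0.429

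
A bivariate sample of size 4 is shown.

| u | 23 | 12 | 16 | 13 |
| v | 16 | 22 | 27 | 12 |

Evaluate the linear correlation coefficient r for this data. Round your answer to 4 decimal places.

-0.1220

n = 4, Σu = 64, Σv = 77, Σu² = 1098, Σv² = 1613, Σuv = 1220
nΣuv − ΣuΣv = 4880 − 4928 = -48
nΣu² − (Σu)² = 4392 − 4096 = 296; nΣv² − (Σv)² = 6452 − 5929 = 523
r = -48 / √(296 × 523) = -48 / 393.4565 ≈ -0.1220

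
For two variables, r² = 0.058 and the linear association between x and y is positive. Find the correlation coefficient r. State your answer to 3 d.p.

|r| = √0.058 = 0.241
The association is positive, so r = 0.241.

0.241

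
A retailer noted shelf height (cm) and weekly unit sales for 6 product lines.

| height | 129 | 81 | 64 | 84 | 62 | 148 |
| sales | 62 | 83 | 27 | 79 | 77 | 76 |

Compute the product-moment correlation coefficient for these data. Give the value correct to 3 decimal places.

0.231

n = 6, Σx = 568, Σy = 404, Σx² = 60102, Σy² = 29408, Σxy = 39107
nΣxy − ΣxΣy = 234642 − 229472 = 5170
nΣx² − (Σx)² = 360612 − 322624 = 37988; nΣy² − (Σy)² = 176448 − 163216 = 13232
r = 5170 / √(37988 × 13232) = 5170 / 22420.0182 ≈ 0.231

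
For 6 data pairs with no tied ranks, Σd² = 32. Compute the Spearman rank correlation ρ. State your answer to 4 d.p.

0.0857

ρ = 1 − 6Σd² / [n(n²−1)] = 1 − 6×32 / (6×35)
  = 1 − 192/210 = 1 − 0.91429 ≈ 0.0857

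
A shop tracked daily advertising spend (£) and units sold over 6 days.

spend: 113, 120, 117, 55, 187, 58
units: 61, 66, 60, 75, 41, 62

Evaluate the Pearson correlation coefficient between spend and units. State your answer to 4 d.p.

-0.8560

n = 6, Σx = 650, Σy = 365, Σx² = 82216, Σy² = 22827, Σxy = 37221
nΣxy − ΣxΣy = 223326 − 237250 = -13924
nΣx² − (Σx)² = 493296 − 422500 = 70796; nΣy² − (Σy)² = 136962 − 133225 = 3737
r = -13924 / √(70796 × 3737) = -13924 / 16265.4435 ≈ -0.8560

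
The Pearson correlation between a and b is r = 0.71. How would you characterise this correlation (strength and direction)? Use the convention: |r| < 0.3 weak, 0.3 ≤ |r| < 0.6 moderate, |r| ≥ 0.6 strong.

r = 0.71 > 0 so the relationship is positive.
|r| = 0.71, which falls in the strong range.

strong positive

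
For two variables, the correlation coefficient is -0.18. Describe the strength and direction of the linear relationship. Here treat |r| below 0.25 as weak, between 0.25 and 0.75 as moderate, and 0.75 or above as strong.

weak negative

r = -0.18 < 0 so the relationship is negative.
|r| = 0.18, which falls in the weak range.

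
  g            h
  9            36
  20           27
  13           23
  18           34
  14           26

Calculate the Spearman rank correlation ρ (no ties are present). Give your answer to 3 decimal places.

Rank g: 1, 5, 2, 4, 3
Rank h: 5, 3, 1, 4, 2
d = rank(g) − rank(h): -4, 2, 1, 0, 1; Σd² = 22
ρ = 1 − 6Σd² / [n(n²−1)] = 1 − 6×22 / (5×24) = 1 − 132/120 ≈ -0.100

-0.100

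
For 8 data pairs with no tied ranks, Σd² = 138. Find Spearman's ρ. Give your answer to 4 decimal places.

-0.6429

ρ = 1 − 6Σd² / [n(n²−1)] = 1 − 6×138 / (8×63)
  = 1 − 828/504 = 1 − 1.64286 ≈ -0.6429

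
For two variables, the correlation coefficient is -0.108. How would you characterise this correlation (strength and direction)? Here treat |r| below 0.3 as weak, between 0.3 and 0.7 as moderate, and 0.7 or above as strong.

weak negative

r = -0.108 < 0 so the relationship is negative.
|r| = 0.108, which falls in the weak range.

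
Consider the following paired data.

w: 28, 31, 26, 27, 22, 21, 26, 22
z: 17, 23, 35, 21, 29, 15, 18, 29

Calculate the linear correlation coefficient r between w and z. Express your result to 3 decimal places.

n = 8, Σw = 203, Σz = 187, Σw² = 5235, Σz² = 4715, Σwz = 4725
nΣwz − ΣwΣz = 37800 − 37961 = -161
nΣw² − (Σw)² = 41880 − 41209 = 671; nΣz² − (Σz)² = 37720 − 34969 = 2751
r = -161 / √(671 × 2751) = -161 / 1358.6468 ≈ -0.119

-0.119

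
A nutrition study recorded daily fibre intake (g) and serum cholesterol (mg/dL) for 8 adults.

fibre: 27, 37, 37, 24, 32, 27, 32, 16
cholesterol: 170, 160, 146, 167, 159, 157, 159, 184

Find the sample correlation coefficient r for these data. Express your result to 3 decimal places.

-0.870

n = 8, Σx = 232, Σy = 1302, Σx² = 7076, Σy² = 212772, Σxy = 37279
nΣxy − ΣxΣy = 298232 − 302064 = -3832
nΣx² − (Σx)² = 56608 − 53824 = 2784; nΣy² − (Σy)² = 1702176 − 1695204 = 6972
r = -3832 / √(2784 × 6972) = -3832 / 4405.6836 ≈ -0.870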